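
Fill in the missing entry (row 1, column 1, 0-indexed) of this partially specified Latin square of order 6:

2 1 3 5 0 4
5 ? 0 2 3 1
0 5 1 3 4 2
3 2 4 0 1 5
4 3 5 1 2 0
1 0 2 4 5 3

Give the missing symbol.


Row 1 contains symbols [0, 1, 2, 3, 5] — missing [4].
Column 1 contains symbols [0, 1, 2, 3, 5] — missing [4].
The missing symbol must appear in both missing sets; intersection = [4].
Therefore the hidden value is 4.

Missing value = 4.


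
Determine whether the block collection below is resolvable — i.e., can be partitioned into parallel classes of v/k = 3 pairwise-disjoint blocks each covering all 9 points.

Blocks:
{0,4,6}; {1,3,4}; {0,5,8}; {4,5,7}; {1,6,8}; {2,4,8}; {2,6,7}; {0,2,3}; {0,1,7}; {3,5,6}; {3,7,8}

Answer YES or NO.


v = 9, block size k = 3, number of blocks = 11.
For resolvability, blocks must partition into parallel classes of size v/k = 3.
Total blocks must therefore be a multiple of 3: 11 = 3·3 + 2 ⇒ not divisible ✗.
Resolvable? NO.

NO


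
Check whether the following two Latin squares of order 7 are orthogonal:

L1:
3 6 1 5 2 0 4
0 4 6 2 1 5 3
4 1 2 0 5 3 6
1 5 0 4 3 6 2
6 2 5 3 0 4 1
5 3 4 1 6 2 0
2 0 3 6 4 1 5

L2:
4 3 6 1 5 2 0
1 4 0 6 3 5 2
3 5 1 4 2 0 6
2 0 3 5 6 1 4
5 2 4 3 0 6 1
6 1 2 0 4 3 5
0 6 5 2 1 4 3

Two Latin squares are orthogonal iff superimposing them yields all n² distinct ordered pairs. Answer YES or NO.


Form the n² = 49 superimposed pairs (L1[i][j], L2[i][j]), row by row (rows and columns indexed from 0):
row 0: (3,4) (6,3) (1,6) (5,1) (2,5) (0,2) (4,0)
row 1: (0,1) (4,4) (6,0) (2,6) (1,3) (5,5) (3,2)
row 2: (4,3) (1,5) (2,1) (0,4) (5,2) (3,0) (6,6)
row 3: (1,2) (5,0) (0,3) (4,5) (3,6) (6,1) (2,4)
row 4: (6,5) (2,2) (5,4) (3,3) (0,0) (4,6) (1,1)
row 5: (5,6) (3,1) (4,2) (1,0) (6,4) (2,3) (0,5)
row 6: (2,0) (0,6) (3,5) (6,2) (4,1) (1,4) (5,3)
Orthogonality requires all 49 pairs distinct.
Check by first coordinate: for each symbol s of L1, list the L2 entries in the n cells where L1 = s; they must all differ.
  L1 = 0: L2 entries (in reading order) 2, 1, 4, 3, 0, 5, 6 — all 7 distinct ✓
  L1 = 1: L2 entries (in reading order) 6, 3, 5, 2, 1, 0, 4 — all 7 distinct ✓
  L1 = 2: L2 entries (in reading order) 5, 6, 1, 4, 2, 3, 0 — all 7 distinct ✓
  L1 = 3: L2 entries (in reading order) 4, 2, 0, 6, 3, 1, 5 — all 7 distinct ✓
  L1 = 4: L2 entries (in reading order) 0, 4, 3, 5, 6, 2, 1 — all 7 distinct ✓
  L1 = 5: L2 entries (in reading order) 1, 5, 2, 0, 4, 6, 3 — all 7 distinct ✓
  L1 = 6: L2 entries (in reading order) 3, 0, 6, 1, 5, 4, 2 — all 7 distinct ✓
Every symbol of L1 meets every symbol of L2 exactly once, so all 49 pairs are distinct (49 of 49).
Conclusion: YES.

YES


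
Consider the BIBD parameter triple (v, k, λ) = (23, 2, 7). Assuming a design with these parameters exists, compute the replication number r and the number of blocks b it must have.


Any 2-(v, k, λ) BIBD satisfies two necessary conditions:
  (i)  Each point sits in r blocks, and counting incidences through any fixed point gives r(k − 1) = λ(v − 1), so r = λ(v − 1)/(k − 1).
  (ii) Total incidences bk = vr, so b = vr/k.
Step 1: r = λ(v − 1)/(k − 1) = 7·(23 − 1)/(2 − 1) = 7·22/1 = 154/1 = 154.
Step 2: b = vr/k = 23·154/2 = 3542/2 = 1771.
Check integrality: r = 154 ∈ Z ✓, b = 1771 ∈ Z ✓.
(These identities are necessary conditions: they determine r and b for any design with these parameters, but do not by themselves prove that one exists.)

r = 154, b = 1771.


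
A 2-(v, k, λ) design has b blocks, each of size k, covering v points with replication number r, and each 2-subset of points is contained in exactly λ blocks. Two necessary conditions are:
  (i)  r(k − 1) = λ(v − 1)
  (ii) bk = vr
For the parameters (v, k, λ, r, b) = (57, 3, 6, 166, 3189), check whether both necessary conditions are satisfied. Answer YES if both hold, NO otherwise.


Condition (i): r(k − 1) = 166·2 = 332; λ(v − 1) = 6·56 = 336. Match? NO.
Condition (ii): bk = 3189·3 = 9567; vr = 57·166 = 9462. Match? NO.
Both conditions hold? NO.

NO


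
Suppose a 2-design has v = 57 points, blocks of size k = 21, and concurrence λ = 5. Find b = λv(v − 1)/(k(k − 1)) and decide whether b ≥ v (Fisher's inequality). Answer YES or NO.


r = λ(v − 1)/(k − 1) = 5·56/20 = 14.
b = vr/k = 57·14/21 = 38.
Fisher's inequality: b ≥ v ⇔ 38 ≥ 57? NO.

NO


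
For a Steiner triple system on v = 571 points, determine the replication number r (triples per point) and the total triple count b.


An STS(v) is a 2-(v, 3, 1) BIBD: block size k = 3, λ = 1.
Replication: r(k − 1) = λ(v − 1) ⇒ r·2 = 571 − 1 = 570 ⇒ r = 285.
Block count: b = v(v − 1)/6 = 571·570/6 = 325470/6 = 54245.

r = 285, b = 54245.


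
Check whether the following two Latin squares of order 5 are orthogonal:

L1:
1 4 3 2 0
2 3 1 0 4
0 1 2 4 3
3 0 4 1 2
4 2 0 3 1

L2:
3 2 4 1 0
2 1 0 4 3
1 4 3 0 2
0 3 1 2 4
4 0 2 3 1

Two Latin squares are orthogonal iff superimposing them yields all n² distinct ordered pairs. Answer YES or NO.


Form the n² = 25 superimposed pairs (L1[i][j], L2[i][j]), row by row (rows and columns indexed from 0):
row 0: (1,3) (4,2) (3,4) (2,1) (0,0)
row 1: (2,2) (3,1) (1,0) (0,4) (4,3)
row 2: (0,1) (1,4) (2,3) (4,0) (3,2)
row 3: (3,0) (0,3) (4,1) (1,2) (2,4)
row 4: (4,4) (2,0) (0,2) (3,3) (1,1)
Orthogonality requires all 25 pairs distinct.
Check by first coordinate: for each symbol s of L1, list the L2 entries in the n cells where L1 = s; they must all differ.
  L1 = 0: L2 entries (in reading order) 0, 4, 1, 3, 2 — all 5 distinct ✓
  L1 = 1: L2 entries (in reading order) 3, 0, 4, 2, 1 — all 5 distinct ✓
  L1 = 2: L2 entries (in reading order) 1, 2, 3, 4, 0 — all 5 distinct ✓
  L1 = 3: L2 entries (in reading order) 4, 1, 2, 0, 3 — all 5 distinct ✓
  L1 = 4: L2 entries (in reading order) 2, 3, 0, 1, 4 — all 5 distinct ✓
Every symbol of L1 meets every symbol of L2 exactly once, so all 25 pairs are distinct (25 of 25).
Conclusion: YES.

YES


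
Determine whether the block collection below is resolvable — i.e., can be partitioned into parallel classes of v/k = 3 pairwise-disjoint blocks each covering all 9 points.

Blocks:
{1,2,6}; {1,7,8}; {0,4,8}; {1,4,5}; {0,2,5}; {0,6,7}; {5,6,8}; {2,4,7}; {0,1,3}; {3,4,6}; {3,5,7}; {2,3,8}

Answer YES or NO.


v = 9, block size k = 3, number of blocks = 12.
For resolvability, blocks must partition into parallel classes of size v/k = 3.
Total blocks must therefore be a multiple of 3: 12 = 3·4 + 0 ⇒ divisible ✓.
Greedy packing gives 4 candidate class(es). Each should be a full parallel class (size 3, covers all 9 points).
  Class 1 (3 blocks): {1,2,6}; {0,4,8}; {3,5,7}. Points covered: [0, 1, 2, 3, 4, 5, 6, 7, 8].
  Class 2 (3 blocks): {1,7,8}; {0,2,5}; {3,4,6}. Points covered: [0, 1, 2, 3, 4, 5, 6, 7, 8].
  Class 3 (3 blocks): {1,4,5}; {0,6,7}; {2,3,8}. Points covered: [0, 1, 2, 3, 4, 5, 6, 7, 8].
  Class 4 (3 blocks): {5,6,8}; {2,4,7}; {0,1,3}. Points covered: [0, 1, 2, 3, 4, 5, 6, 7, 8].
All classes full (size 3)? YES. All classes cover every point? YES.
Resolvable? YES.

YES


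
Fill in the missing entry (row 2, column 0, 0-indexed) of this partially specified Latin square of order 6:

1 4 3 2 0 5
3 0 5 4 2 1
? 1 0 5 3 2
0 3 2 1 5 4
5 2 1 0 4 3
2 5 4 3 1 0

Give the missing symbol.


Row 2 contains symbols [0, 1, 2, 3, 5] — missing [4].
Column 0 contains symbols [0, 1, 2, 3, 5] — missing [4].
The missing symbol must appear in both missing sets; intersection = [4].
Therefore the hidden value is 4.

Missing value = 4.


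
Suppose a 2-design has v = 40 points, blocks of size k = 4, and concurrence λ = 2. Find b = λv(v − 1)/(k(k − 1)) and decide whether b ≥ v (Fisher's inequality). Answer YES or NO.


r = λ(v − 1)/(k − 1) = 2·39/3 = 26.
b = vr/k = 40·26/4 = 260.
Fisher's inequality: b ≥ v ⇔ 260 ≥ 40? YES.

YES


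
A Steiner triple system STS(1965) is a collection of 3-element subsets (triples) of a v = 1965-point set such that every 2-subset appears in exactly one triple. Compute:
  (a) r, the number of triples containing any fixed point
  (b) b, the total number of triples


An STS(v) is a 2-(v, 3, 1) BIBD: block size k = 3, λ = 1.
Replication: r(k − 1) = λ(v − 1) ⇒ r·2 = 1965 − 1 = 1964 ⇒ r = 982.
Block count: b = v(v − 1)/6 = 1965·1964/6 = 3859260/6 = 643210.

r = 982, b = 643210.


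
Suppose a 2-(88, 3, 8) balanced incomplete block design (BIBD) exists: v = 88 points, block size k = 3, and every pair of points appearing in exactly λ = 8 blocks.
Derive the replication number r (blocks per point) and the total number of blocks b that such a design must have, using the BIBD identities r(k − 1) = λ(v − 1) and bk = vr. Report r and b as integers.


Any 2-(v, k, λ) BIBD satisfies two necessary conditions:
  (i)  Each point sits in r blocks, and counting incidences through any fixed point gives r(k − 1) = λ(v − 1), so r = λ(v − 1)/(k − 1).
  (ii) Total incidences bk = vr, so b = vr/k.
Step 1: r = λ(v − 1)/(k − 1) = 8·(88 − 1)/(3 − 1) = 8·87/2 = 696/2 = 348.
Step 2: b = vr/k = 88·348/3 = 30624/3 = 10208.
Check integrality: r = 348 ∈ Z ✓, b = 10208 ∈ Z ✓.
(These identities are necessary conditions: they determine r and b for any design with these parameters, but do not by themselves prove that one exists.)

r = 348, b = 10208.


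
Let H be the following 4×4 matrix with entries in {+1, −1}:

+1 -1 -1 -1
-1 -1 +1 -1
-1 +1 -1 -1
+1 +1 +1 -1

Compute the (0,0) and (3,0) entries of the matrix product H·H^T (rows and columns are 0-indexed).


Row 0 of H: [1, -1, -1, -1].
Row 3 of H: [1, 1, 1, -1].
(H·H^T)[0][0] = Σ_j H[0][j]·H[0][j] = (1)² + (-1)² + (-1)² + (-1)² = 1 + 1 + 1 + 1 = 4.
(H·H^T)[3][0] = Σ_j H[3][j]·H[0][j] = (1)·(1) + (1)·(-1) + (1)·(-1) + (-1)·(-1) = 1 + -1 + -1 + 1 = 0.
So rows 3 and 0 are orthogonal; the diagonal entry equals n = 4.

(0,0) entry = 4; (3,0) entry = 0.


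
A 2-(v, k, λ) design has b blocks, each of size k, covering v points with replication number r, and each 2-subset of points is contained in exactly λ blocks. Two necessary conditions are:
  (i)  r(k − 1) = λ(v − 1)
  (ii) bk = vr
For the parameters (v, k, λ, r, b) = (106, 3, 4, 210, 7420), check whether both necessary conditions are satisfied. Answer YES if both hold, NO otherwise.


Condition (i): r(k − 1) = 210·2 = 420; λ(v − 1) = 4·105 = 420. Match? YES.
Condition (ii): bk = 7420·3 = 22260; vr = 106·210 = 22260. Match? YES.
Both conditions hold? YES.

YES


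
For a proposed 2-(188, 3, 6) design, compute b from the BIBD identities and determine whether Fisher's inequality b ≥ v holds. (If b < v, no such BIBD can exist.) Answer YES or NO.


r = λ(v − 1)/(k − 1) = 6·187/2 = 561.
b = vr/k = 188·561/3 = 35156.
Fisher's inequality: b ≥ v ⇔ 35156 ≥ 188? YES.

YES


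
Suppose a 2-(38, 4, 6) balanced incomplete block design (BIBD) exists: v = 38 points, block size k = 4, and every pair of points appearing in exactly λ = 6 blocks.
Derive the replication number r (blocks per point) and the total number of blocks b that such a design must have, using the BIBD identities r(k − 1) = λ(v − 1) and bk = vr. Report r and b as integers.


Any 2-(v, k, λ) BIBD satisfies two necessary conditions:
  (i)  Each point sits in r blocks, and counting incidences through any fixed point gives r(k − 1) = λ(v − 1), so r = λ(v − 1)/(k − 1).
  (ii) Total incidences bk = vr, so b = vr/k.
Step 1: r = λ(v − 1)/(k − 1) = 6·(38 − 1)/(4 − 1) = 6·37/3 = 222/3 = 74.
Step 2: b = vr/k = 38·74/4 = 2812/4 = 703.
Check integrality: r = 74 ∈ Z ✓, b = 703 ∈ Z ✓.
(These identities are necessary conditions: they determine r and b for any design with these parameters, but do not by themselves prove that one exists.)

r = 74, b = 703.


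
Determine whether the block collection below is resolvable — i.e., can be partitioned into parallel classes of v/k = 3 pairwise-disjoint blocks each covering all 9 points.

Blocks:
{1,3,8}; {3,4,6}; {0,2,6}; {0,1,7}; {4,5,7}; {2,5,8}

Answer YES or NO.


v = 9, block size k = 3, number of blocks = 6.
For resolvability, blocks must partition into parallel classes of size v/k = 3.
Total blocks must therefore be a multiple of 3: 6 = 3·2 + 0 ⇒ divisible ✓.
Greedy packing gives 2 candidate class(es). Each should be a full parallel class (size 3, covers all 9 points).
  Class 1 (3 blocks): {1,3,8}; {0,2,6}; {4,5,7}. Points covered: [0, 1, 2, 3, 4, 5, 6, 7, 8].
  Class 2 (3 blocks): {3,4,6}; {0,1,7}; {2,5,8}. Points covered: [0, 1, 2, 3, 4, 5, 6, 7, 8].
All classes full (size 3)? YES. All classes cover every point? YES.
Resolvable? YES.

YES


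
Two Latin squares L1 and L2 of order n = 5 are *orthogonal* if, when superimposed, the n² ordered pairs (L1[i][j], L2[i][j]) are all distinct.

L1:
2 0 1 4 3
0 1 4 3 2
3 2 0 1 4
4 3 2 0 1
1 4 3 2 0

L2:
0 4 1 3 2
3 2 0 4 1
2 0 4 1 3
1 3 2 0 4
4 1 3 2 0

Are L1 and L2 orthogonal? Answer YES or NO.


Form the n² = 25 superimposed pairs (L1[i][j], L2[i][j]), row by row (rows and columns indexed from 0):
row 0: (2,0) (0,4) (1,1) (4,3) (3,2)
row 1: (0,3) (1,2) (4,0) (3,4) (2,1)
row 2: (3,2) (2,0) (0,4) (1,1) (4,3)
row 3: (4,1) (3,3) (2,2) (0,0) (1,4)
row 4: (1,4) (4,1) (3,3) (2,2) (0,0)
Orthogonality requires all 25 pairs distinct.
But the pair (3,2) repeats: cell (0,4) has L1 = 3, L2 = 2, and cell (2,0) has L1 = 3, L2 = 2.
A repeated pair means some other pair never occurs (only 15 distinct pairs out of 25), so the squares are not orthogonal.
Conclusion: NO.

NO


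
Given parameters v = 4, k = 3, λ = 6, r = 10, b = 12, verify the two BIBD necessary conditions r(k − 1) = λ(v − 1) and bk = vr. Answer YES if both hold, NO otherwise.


Condition (i): r(k − 1) = 10·2 = 20; λ(v − 1) = 6·3 = 18. Match? NO.
Condition (ii): bk = 12·3 = 36; vr = 4·10 = 40. Match? NO.
Both conditions hold? NO.

NO


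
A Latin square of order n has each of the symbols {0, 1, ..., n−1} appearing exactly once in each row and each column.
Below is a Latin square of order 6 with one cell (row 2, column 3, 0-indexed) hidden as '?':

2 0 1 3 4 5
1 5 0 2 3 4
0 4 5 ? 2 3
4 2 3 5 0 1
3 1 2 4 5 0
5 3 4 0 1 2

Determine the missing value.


Row 2 contains symbols [0, 2, 3, 4, 5] — missing [1].
Column 3 contains symbols [0, 2, 3, 4, 5] — missing [1].
The missing symbol must appear in both missing sets; intersection = [1].
Therefore the hidden value is 1.

Missing value = 1.


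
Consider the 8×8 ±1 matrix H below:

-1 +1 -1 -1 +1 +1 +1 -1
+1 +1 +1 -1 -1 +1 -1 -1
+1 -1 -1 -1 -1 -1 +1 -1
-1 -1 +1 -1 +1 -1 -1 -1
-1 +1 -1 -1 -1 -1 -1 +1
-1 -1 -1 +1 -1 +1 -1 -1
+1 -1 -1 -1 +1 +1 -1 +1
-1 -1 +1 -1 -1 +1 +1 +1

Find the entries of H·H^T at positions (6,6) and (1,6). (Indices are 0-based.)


Row 1 of H: [1, 1, 1, -1, -1, 1, -1, -1].
Row 6 of H: [1, -1, -1, -1, 1, 1, -1, 1].
(H·H^T)[6][6] = Σ_j H[6][j]·H[6][j] = (1)² + (-1)² + (-1)² + (-1)² + (1)² + (1)² + (-1)² + (1)² = 1 + 1 + 1 + 1 + 1 + 1 + 1 + 1 = 8.
(H·H^T)[1][6] = Σ_j H[1][j]·H[6][j] = (1)·(1) + (1)·(-1) + (1)·(-1) + (-1)·(-1) + (-1)·(1) + (1)·(1) + (-1)·(-1) + (-1)·(1) = 1 + -1 + -1 + 1 + -1 + 1 + 1 + -1 = 0.
So rows 1 and 6 are orthogonal; the diagonal entry equals n = 8.

(6,6) entry = 8; (1,6) entry = 0.


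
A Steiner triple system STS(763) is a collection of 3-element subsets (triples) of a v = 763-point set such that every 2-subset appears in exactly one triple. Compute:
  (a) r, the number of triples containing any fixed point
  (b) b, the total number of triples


An STS(v) is a 2-(v, 3, 1) BIBD: block size k = 3, λ = 1.
Replication: r(k − 1) = λ(v − 1) ⇒ r·2 = 763 − 1 = 762 ⇒ r = 381.
Block count: b = v(v − 1)/6 = 763·762/6 = 581406/6 = 96901.
(Check via bk = vr: 96901·3 = 290703 = 763·381 = 290703 ✓.)

r = 381, b = 96901.


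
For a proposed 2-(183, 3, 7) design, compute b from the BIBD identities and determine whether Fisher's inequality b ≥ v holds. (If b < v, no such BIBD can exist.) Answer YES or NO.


r = λ(v − 1)/(k − 1) = 7·182/2 = 637.
b = vr/k = 183·637/3 = 38857.
Fisher's inequality: b ≥ v ⇔ 38857 ≥ 183? YES.

YES


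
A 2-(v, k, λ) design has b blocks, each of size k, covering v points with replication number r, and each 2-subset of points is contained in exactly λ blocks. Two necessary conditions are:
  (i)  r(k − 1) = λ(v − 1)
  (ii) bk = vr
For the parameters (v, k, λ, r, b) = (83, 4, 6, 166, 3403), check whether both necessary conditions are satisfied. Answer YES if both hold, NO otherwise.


Condition (i): r(k − 1) = 166·3 = 498; λ(v − 1) = 6·82 = 492. Match? NO.
Condition (ii): bk = 3403·4 = 13612; vr = 83·166 = 13778. Match? NO.
Both conditions hold? NO.

NO


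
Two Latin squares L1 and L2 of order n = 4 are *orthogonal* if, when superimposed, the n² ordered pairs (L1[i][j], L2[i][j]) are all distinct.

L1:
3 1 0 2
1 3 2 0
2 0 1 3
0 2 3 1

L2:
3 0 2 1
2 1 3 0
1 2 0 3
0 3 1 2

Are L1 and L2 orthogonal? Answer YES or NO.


Form the n² = 16 superimposed pairs (L1[i][j], L2[i][j]), row by row (rows and columns indexed from 0):
row 0: (3,3) (1,0) (0,2) (2,1)
row 1: (1,2) (3,1) (2,3) (0,0)
row 2: (2,1) (0,2) (1,0) (3,3)
row 3: (0,0) (2,3) (3,1) (1,2)
Orthogonality requires all 16 pairs distinct.
But the pair (2,1) repeats: cell (0,3) has L1 = 2, L2 = 1, and cell (2,0) has L1 = 2, L2 = 1.
A repeated pair means some other pair never occurs (only 8 distinct pairs out of 16), so the squares are not orthogonal.
Conclusion: NO.

NO


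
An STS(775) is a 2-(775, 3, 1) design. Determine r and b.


An STS(v) is a 2-(v, 3, 1) BIBD: block size k = 3, λ = 1.
Replication: r(k − 1) = λ(v − 1) ⇒ r·2 = 775 − 1 = 774 ⇒ r = 387.
Block count: b = v(v − 1)/6 = 775·774/6 = 599850/6 = 99975.
(Check via bk = vr: 99975·3 = 299925 = 775·387 = 299925 ✓.)

r = 387, b = 99975.


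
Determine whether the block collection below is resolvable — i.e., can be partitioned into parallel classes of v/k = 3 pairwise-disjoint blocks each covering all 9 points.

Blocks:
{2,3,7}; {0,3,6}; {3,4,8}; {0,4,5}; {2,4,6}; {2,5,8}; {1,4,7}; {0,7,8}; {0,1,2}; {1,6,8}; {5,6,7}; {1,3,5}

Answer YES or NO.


v = 9, block size k = 3, number of blocks = 12.
For resolvability, blocks must partition into parallel classes of size v/k = 3.
Total blocks must therefore be a multiple of 3: 12 = 3·4 + 0 ⇒ divisible ✓.
Greedy packing gives 4 candidate class(es). Each should be a full parallel class (size 3, covers all 9 points).
  Class 1 (3 blocks): {2,3,7}; {0,4,5}; {1,6,8}. Points covered: [0, 1, 2, 3, 4, 5, 6, 7, 8].
  Class 2 (3 blocks): {0,3,6}; {2,5,8}; {1,4,7}. Points covered: [0, 1, 2, 3, 4, 5, 6, 7, 8].
  Class 3 (3 blocks): {3,4,8}; {0,1,2}; {5,6,7}. Points covered: [0, 1, 2, 3, 4, 5, 6, 7, 8].
  Class 4 (3 blocks): {2,4,6}; {0,7,8}; {1,3,5}. Points covered: [0, 1, 2, 3, 4, 5, 6, 7, 8].
All classes full (size 3)? YES. All classes cover every point? YES.
Resolvable? YES.

YES


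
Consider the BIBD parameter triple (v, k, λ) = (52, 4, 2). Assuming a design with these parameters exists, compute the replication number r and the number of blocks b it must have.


Any 2-(v, k, λ) BIBD satisfies two necessary conditions:
  (i)  Each point sits in r blocks, and counting incidences through any fixed point gives r(k − 1) = λ(v − 1), so r = λ(v − 1)/(k − 1).
  (ii) Total incidences bk = vr, so b = vr/k.
Step 1: r = λ(v − 1)/(k − 1) = 2·(52 − 1)/(4 − 1) = 2·51/3 = 102/3 = 34.
Step 2: b = vr/k = 52·34/4 = 1768/4 = 442.
Check integrality: r = 34 ∈ Z ✓, b = 442 ∈ Z ✓.
(These identities are necessary conditions: they determine r and b for any design with these parameters, but do not by themselves prove that one exists.)

r = 34, b = 442.


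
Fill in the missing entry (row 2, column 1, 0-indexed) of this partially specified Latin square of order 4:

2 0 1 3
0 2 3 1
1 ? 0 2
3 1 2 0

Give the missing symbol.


Row 2 contains symbols [0, 1, 2] — missing [3].
Column 1 contains symbols [0, 1, 2] — missing [3].
The missing symbol must appear in both missing sets; intersection = [3].
Therefore the hidden value is 3.

Missing value = 3.


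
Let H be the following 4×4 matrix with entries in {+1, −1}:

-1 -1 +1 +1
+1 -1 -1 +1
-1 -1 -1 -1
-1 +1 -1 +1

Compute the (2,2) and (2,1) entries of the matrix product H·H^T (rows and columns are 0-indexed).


Row 1 of H: [1, -1, -1, 1].
Row 2 of H: [-1, -1, -1, -1].
(H·H^T)[2][2] = Σ_j H[2][j]·H[2][j] = (-1)² + (-1)² + (-1)² + (-1)² = 1 + 1 + 1 + 1 = 4.
(H·H^T)[2][1] = Σ_j H[2][j]·H[1][j] = (-1)·(1) + (-1)·(-1) + (-1)·(-1) + (-1)·(1) = -1 + 1 + 1 + -1 = 0.
So rows 2 and 1 are orthogonal; the diagonal entry equals n = 4.

(2,2) entry = 4; (2,1) entry = 0.


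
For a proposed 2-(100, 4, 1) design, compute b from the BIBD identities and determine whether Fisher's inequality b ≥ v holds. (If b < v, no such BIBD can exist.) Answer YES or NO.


r = λ(v − 1)/(k − 1) = 1·99/3 = 33.
b = vr/k = 100·33/4 = 825.
Fisher's inequality: b ≥ v ⇔ 825 ≥ 100? YES.

YES


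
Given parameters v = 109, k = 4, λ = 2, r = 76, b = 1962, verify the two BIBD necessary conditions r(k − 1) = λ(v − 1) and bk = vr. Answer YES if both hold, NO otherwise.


Condition (i): r(k − 1) = 76·3 = 228; λ(v − 1) = 2·108 = 216. Match? NO.
Condition (ii): bk = 1962·4 = 7848; vr = 109·76 = 8284. Match? NO.
Both conditions hold? NO.

NO


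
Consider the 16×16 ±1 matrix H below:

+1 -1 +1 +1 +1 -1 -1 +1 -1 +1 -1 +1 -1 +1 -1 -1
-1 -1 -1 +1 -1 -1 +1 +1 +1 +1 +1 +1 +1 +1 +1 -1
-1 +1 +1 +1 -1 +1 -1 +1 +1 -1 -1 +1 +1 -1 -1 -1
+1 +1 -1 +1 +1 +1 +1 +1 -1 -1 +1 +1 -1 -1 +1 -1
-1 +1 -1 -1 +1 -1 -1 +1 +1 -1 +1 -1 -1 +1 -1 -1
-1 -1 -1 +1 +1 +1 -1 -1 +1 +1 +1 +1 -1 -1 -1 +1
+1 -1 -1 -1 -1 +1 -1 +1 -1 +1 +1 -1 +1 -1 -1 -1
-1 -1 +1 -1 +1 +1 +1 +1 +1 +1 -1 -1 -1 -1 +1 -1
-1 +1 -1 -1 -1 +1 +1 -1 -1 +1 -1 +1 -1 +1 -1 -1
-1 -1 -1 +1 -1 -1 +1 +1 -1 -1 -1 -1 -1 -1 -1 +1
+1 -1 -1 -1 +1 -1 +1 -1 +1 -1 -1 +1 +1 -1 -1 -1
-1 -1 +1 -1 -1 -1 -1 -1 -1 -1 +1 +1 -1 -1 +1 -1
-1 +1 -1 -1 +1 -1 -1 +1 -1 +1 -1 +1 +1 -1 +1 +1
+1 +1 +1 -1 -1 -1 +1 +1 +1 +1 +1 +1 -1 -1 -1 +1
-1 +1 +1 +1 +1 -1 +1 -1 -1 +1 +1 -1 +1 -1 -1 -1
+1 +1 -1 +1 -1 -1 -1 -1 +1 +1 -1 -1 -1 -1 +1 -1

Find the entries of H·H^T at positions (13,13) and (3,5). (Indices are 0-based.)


Row 3 of H: [1, 1, -1, 1, 1, 1, 1, 1, -1, -1, 1, 1, -1, -1, 1, -1].
Row 5 of H: [-1, -1, -1, 1, 1, 1, -1, -1, 1, 1, 1, 1, -1, -1, -1, 1].
Row 13 of H: [1, 1, 1, -1, -1, -1, 1, 1, 1, 1, 1, 1, -1, -1, -1, 1].
(H·H^T)[13][13] = Σ_j H[13][j]·H[13][j] = (1)² + (1)² + (1)² + (-1)² + (-1)² + (-1)² + (1)² + (1)² + (1)² + (1)² + (1)² + (1)² + (-1)² + (-1)² + (-1)² + (1)² = 1 + 1 + 1 + 1 + 1 + 1 + 1 + 1 + 1 + 1 + 1 + 1 + 1 + 1 + 1 + 1 = 16.
(H·H^T)[3][5] = Σ_j H[3][j]·H[5][j] = (1)·(-1) + (1)·(-1) + (-1)·(-1) + (1)·(1) + (1)·(1) + (1)·(1) + (1)·(-1) + (1)·(-1) + (-1)·(1) + (-1)·(1) + (1)·(1) + (1)·(1) + (-1)·(-1) + (-1)·(-1) + (1)·(-1) + (-1)·(1) = -1 + -1 + 1 + 1 + 1 + 1 + -1 + -1 + -1 + -1 + 1 + 1 + 1 + 1 + -1 + -1 = 0.
So rows 3 and 5 are orthogonal; the diagonal entry equals n = 16.

(13,13) entry = 16; (3,5) entry = 0.


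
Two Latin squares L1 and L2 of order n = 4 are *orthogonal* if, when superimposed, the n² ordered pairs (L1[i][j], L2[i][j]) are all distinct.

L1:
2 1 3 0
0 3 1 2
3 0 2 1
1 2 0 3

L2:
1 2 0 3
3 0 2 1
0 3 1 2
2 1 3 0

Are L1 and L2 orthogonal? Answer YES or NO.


Form the n² = 16 superimposed pairs (L1[i][j], L2[i][j]), row by row (rows and columns indexed from 0):
row 0: (2,1) (1,2) (3,0) (0,3)
row 1: (0,3) (3,0) (1,2) (2,1)
row 2: (3,0) (0,3) (2,1) (1,2)
row 3: (1,2) (2,1) (0,3) (3,0)
Orthogonality requires all 16 pairs distinct.
But the pair (0,3) repeats: cell (0,3) has L1 = 0, L2 = 3, and cell (1,0) has L1 = 0, L2 = 3.
A repeated pair means some other pair never occurs (only 4 distinct pairs out of 16), so the squares are not orthogonal.
Conclusion: NO.

NO


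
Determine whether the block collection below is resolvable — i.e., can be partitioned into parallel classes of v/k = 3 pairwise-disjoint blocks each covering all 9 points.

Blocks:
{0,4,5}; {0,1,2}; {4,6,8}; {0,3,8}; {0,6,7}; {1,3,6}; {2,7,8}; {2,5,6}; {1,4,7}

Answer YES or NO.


v = 9, block size k = 3, number of blocks = 9.
For resolvability, blocks must partition into parallel classes of size v/k = 3.
Total blocks must therefore be a multiple of 3: 9 = 3·3 + 0 ⇒ divisible ✓.
Consider block {0,1,2}. The only other block(s) in the collection disjoint from it are {4,6,8} — just 1 block(s). Any parallel class containing {0,1,2} would need 2 other blocks each disjoint from it, so no parallel class of size 3 can contain {0,1,2}.
Since every block must belong to some parallel class in a resolution, the collection cannot be partitioned into parallel classes.
Resolvable? NO.

NO


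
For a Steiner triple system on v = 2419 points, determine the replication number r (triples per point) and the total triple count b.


An STS(v) is a 2-(v, 3, 1) BIBD: block size k = 3, λ = 1.
Replication: r(k − 1) = λ(v − 1) ⇒ r·2 = 2419 − 1 = 2418 ⇒ r = 1209.
Block count: bk = vr ⇒ b·3 = 2419·1209 = 2924571 ⇒ b = 974857.
(Check via b = v(v − 1)/6 = 2419·2418/6 = 5849142/6 = 974857.)

r = 1209, b = 974857.


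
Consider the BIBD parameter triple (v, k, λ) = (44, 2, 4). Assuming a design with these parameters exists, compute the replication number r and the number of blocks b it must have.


Any 2-(v, k, λ) BIBD satisfies two necessary conditions:
  (i)  Each point sits in r blocks, and counting incidences through any fixed point gives r(k − 1) = λ(v − 1), so r = λ(v − 1)/(k − 1).
  (ii) Total incidences bk = vr, so b = vr/k.
Step 1: r = λ(v − 1)/(k − 1) = 4·(44 − 1)/(2 − 1) = 4·43/1 = 172/1 = 172.
Step 2: b = vr/k = 44·172/2 = 7568/2 = 3784.
Check integrality: r = 172 ∈ Z ✓, b = 3784 ∈ Z ✓.
(These identities are necessary conditions: they determine r and b for any design with these parameters, but do not by themselves prove that one exists.)

r = 172, b = 3784.


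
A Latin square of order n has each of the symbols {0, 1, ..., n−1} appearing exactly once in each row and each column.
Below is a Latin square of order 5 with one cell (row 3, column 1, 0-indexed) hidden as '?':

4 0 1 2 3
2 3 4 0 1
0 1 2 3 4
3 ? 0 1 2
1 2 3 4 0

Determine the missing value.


Row 3 contains symbols [0, 1, 2, 3] — missing [4].
Column 1 contains symbols [0, 1, 2, 3] — missing [4].
The missing symbol must appear in both missing sets; intersection = [4].
Therefore the hidden value is 4.

Missing value = 4.


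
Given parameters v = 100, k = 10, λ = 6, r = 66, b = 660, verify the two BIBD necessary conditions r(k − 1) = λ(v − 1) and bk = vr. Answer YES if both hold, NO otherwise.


Condition (i): r(k − 1) = 66·9 = 594; λ(v − 1) = 6·99 = 594. Match? YES.
Condition (ii): bk = 660·10 = 6600; vr = 100·66 = 6600. Match? YES.
Both conditions hold? YES.

YES


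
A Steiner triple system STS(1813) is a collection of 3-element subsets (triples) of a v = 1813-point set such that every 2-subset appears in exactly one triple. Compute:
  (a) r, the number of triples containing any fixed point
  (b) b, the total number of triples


An STS(v) is a 2-(v, 3, 1) BIBD: block size k = 3, λ = 1.
Replication: r(k − 1) = λ(v − 1) ⇒ r·2 = 1813 − 1 = 1812 ⇒ r = 906.
Block count: bk = vr ⇒ b·3 = 1813·906 = 1642578 ⇒ b = 547526.
(Check via b = v(v − 1)/6 = 1813·1812/6 = 3285156/6 = 547526.)

r = 906, b = 547526.


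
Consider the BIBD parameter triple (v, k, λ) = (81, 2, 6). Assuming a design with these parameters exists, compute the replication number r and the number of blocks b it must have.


Any 2-(v, k, λ) BIBD satisfies two necessary conditions:
  (i)  Each point sits in r blocks, and counting incidences through any fixed point gives r(k − 1) = λ(v − 1), so r = λ(v − 1)/(k − 1).
  (ii) Total incidences bk = vr, so b = vr/k.
Step 1: r = λ(v − 1)/(k − 1) = 6·(81 − 1)/(2 − 1) = 6·80/1 = 480/1 = 480.
Step 2: b = vr/k = 81·480/2 = 38880/2 = 19440.
Check integrality: r = 480 ∈ Z ✓, b = 19440 ∈ Z ✓.
(These identities are necessary conditions: they determine r and b for any design with these parameters, but do not by themselves prove that one exists.)

r = 480, b = 19440.


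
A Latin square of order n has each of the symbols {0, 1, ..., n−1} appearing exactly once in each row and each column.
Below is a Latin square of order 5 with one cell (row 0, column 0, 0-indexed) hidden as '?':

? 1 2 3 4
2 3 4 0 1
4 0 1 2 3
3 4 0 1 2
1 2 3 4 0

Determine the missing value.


Row 0 contains symbols [1, 2, 3, 4] — missing [0].
Column 0 contains symbols [1, 2, 3, 4] — missing [0].
The missing symbol must appear in both missing sets; intersection = [0].
Therefore the hidden value is 0.

Missing value = 0.


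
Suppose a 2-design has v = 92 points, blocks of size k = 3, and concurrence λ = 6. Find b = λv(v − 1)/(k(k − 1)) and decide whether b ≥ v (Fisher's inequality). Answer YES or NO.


r = λ(v − 1)/(k − 1) = 6·91/2 = 273.
b = vr/k = 92·273/3 = 8372.
Fisher's inequality: b ≥ v ⇔ 8372 ≥ 92? YES.

YES


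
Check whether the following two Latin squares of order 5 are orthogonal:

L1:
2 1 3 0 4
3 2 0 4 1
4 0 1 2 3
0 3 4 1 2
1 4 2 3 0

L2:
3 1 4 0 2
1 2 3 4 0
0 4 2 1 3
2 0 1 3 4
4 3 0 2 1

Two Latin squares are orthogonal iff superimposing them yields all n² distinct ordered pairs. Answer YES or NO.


Form the n² = 25 superimposed pairs (L1[i][j], L2[i][j]), row by row (rows and columns indexed from 0):
row 0: (2,3) (1,1) (3,4) (0,0) (4,2)
row 1: (3,1) (2,2) (0,3) (4,4) (1,0)
row 2: (4,0) (0,4) (1,2) (2,1) (3,3)
row 3: (0,2) (3,0) (4,1) (1,3) (2,4)
row 4: (1,4) (4,3) (2,0) (3,2) (0,1)
Orthogonality requires all 25 pairs distinct.
Check by first coordinate: for each symbol s of L1, list the L2 entries in the n cells where L1 = s; they must all differ.
  L1 = 0: L2 entries (in reading order) 0, 3, 4, 2, 1 — all 5 distinct ✓
  L1 = 1: L2 entries (in reading order) 1, 0, 2, 3, 4 — all 5 distinct ✓
  L1 = 2: L2 entries (in reading order) 3, 2, 1, 4, 0 — all 5 distinct ✓
  L1 = 3: L2 entries (in reading order) 4, 1, 3, 0, 2 — all 5 distinct ✓
  L1 = 4: L2 entries (in reading order) 2, 4, 0, 1, 3 — all 5 distinct ✓
Every symbol of L1 meets every symbol of L2 exactly once, so all 25 pairs are distinct (25 of 25).
Conclusion: YES.

YES


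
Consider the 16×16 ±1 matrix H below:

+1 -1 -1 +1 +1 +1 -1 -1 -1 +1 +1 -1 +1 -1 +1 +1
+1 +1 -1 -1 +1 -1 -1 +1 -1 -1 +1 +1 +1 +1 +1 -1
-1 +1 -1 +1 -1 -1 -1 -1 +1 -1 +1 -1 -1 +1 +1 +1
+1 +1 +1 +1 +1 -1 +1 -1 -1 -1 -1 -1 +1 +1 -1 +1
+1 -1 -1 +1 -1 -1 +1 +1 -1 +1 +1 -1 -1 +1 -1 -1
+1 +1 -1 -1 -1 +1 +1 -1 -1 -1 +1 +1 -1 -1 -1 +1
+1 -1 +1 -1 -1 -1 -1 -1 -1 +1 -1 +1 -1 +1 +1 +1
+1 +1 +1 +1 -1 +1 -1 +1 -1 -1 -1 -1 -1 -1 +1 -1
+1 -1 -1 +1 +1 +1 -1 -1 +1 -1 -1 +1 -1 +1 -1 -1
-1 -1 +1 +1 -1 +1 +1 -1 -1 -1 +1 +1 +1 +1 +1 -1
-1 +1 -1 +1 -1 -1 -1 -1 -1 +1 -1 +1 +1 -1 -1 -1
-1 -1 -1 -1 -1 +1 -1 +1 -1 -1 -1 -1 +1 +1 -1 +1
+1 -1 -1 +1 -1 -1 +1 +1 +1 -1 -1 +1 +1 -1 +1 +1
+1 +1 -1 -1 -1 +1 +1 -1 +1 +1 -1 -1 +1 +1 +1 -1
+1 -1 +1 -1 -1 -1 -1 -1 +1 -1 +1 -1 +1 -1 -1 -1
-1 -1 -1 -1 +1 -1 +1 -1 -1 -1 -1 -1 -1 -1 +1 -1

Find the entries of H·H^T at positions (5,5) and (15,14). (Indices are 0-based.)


Row 5 of H: [1, 1, -1, -1, -1, 1, 1, -1, -1, -1, 1, 1, -1, -1, -1, 1].
Row 14 of H: [1, -1, 1, -1, -1, -1, -1, -1, 1, -1, 1, -1, 1, -1, -1, -1].
Row 15 of H: [-1, -1, -1, -1, 1, -1, 1, -1, -1, -1, -1, -1, -1, -1, 1, -1].
(H·H^T)[5][5] = Σ_j H[5][j]·H[5][j] = (1)² + (1)² + (-1)² + (-1)² + (-1)² + (1)² + (1)² + (-1)² + (-1)² + (-1)² + (1)² + (1)² + (-1)² + (-1)² + (-1)² + (1)² = 1 + 1 + 1 + 1 + 1 + 1 + 1 + 1 + 1 + 1 + 1 + 1 + 1 + 1 + 1 + 1 = 16.
(H·H^T)[15][14] = Σ_j H[15][j]·H[14][j] = (-1)·(1) + (-1)·(-1) + (-1)·(1) + (-1)·(-1) + (1)·(-1) + (-1)·(-1) + (1)·(-1) + (-1)·(-1) + (-1)·(1) + (-1)·(-1) + (-1)·(1) + (-1)·(-1) + (-1)·(1) + (-1)·(-1) + (1)·(-1) + (-1)·(-1) = -1 + 1 + -1 + 1 + -1 + 1 + -1 + 1 + -1 + 1 + -1 + 1 + -1 + 1 + -1 + 1 = 0.
So rows 15 and 14 are orthogonal; the diagonal entry equals n = 16.

(5,5) entry = 16; (15,14) entry = 0.


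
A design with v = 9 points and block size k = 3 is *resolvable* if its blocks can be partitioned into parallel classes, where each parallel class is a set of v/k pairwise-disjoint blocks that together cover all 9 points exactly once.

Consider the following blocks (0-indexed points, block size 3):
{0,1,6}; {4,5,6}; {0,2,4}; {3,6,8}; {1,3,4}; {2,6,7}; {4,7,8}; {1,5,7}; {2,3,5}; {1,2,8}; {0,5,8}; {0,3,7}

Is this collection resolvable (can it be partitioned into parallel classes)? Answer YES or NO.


v = 9, block size k = 3, number of blocks = 12.
For resolvability, blocks must partition into parallel classes of size v/k = 3.
Total blocks must therefore be a multiple of 3: 12 = 3·4 + 0 ⇒ divisible ✓.
Greedy packing gives 4 candidate class(es). Each should be a full parallel class (size 3, covers all 9 points).
  Class 1 (3 blocks): {0,1,6}; {4,7,8}; {2,3,5}. Points covered: [0, 1, 2, 3, 4, 5, 6, 7, 8].
  Class 2 (3 blocks): {4,5,6}; {1,2,8}; {0,3,7}. Points covered: [0, 1, 2, 3, 4, 5, 6, 7, 8].
  Class 3 (3 blocks): {0,2,4}; {3,6,8}; {1,5,7}. Points covered: [0, 1, 2, 3, 4, 5, 6, 7, 8].
  Class 4 (3 blocks): {1,3,4}; {2,6,7}; {0,5,8}. Points covered: [0, 1, 2, 3, 4, 5, 6, 7, 8].
All classes full (size 3)? YES. All classes cover every point? YES.
Resolvable? YES.

YES


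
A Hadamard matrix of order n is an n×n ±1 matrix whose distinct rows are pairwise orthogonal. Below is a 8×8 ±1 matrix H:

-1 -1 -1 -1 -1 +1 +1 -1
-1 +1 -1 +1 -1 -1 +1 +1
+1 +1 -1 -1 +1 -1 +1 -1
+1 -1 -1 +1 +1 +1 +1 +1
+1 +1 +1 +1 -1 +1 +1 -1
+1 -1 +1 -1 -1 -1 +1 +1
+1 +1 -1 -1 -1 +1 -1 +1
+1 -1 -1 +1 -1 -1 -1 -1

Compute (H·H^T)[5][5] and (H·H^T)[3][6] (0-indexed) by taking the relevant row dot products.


Row 3 of H: [1, -1, -1, 1, 1, 1, 1, 1].
Row 5 of H: [1, -1, 1, -1, -1, -1, 1, 1].
Row 6 of H: [1, 1, -1, -1, -1, 1, -1, 1].
(H·H^T)[5][5] = Σ_j H[5][j]·H[5][j] = (1)² + (-1)² + (1)² + (-1)² + (-1)² + (-1)² + (1)² + (1)² = 1 + 1 + 1 + 1 + 1 + 1 + 1 + 1 = 8.
(H·H^T)[3][6] = Σ_j H[3][j]·H[6][j] = (1)·(1) + (-1)·(1) + (-1)·(-1) + (1)·(-1) + (1)·(-1) + (1)·(1) + (1)·(-1) + (1)·(1) = 1 + -1 + 1 + -1 + -1 + 1 + -1 + 1 = 0.
So rows 3 and 6 are orthogonal; the diagonal entry equals n = 8.

(5,5) entry = 8; (3,6) entry = 0.


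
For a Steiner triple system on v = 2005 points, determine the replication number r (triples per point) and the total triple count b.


An STS(v) is a 2-(v, 3, 1) BIBD: block size k = 3, λ = 1.
Replication: r(k − 1) = λ(v − 1) ⇒ r·2 = 2005 − 1 = 2004 ⇒ r = 1002.
Block count: bk = vr ⇒ b·3 = 2005·1002 = 2009010 ⇒ b = 669670.
(Check via b = v(v − 1)/6 = 2005·2004/6 = 4018020/6 = 669670.)

r = 1002, b = 669670.


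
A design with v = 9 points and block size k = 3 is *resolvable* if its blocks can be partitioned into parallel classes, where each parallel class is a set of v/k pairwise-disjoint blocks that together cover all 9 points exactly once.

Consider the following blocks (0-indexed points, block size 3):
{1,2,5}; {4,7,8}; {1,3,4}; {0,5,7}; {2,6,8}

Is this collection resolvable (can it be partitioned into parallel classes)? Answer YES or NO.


v = 9, block size k = 3, number of blocks = 5.
For resolvability, blocks must partition into parallel classes of size v/k = 3.
Total blocks must therefore be a multiple of 3: 5 = 3·1 + 2 ⇒ not divisible ✗.
Resolvable? NO.

NO


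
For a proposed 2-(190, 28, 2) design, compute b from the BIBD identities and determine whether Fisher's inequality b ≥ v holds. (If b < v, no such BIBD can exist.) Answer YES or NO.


b = λv(v − 1)/(k(k − 1)) = 2·190·189/(28·27) = 71820/756 = 95.
Compare with v = 190: b < v, so Fisher's inequality fails.

NO


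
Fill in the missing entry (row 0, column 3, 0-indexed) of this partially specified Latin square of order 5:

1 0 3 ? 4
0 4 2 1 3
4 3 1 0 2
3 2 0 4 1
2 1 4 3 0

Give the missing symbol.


Row 0 contains symbols [0, 1, 3, 4] — missing [2].
Column 3 contains symbols [0, 1, 3, 4] — missing [2].
The missing symbol must appear in both missing sets; intersection = [2].
Therefore the hidden value is 2.

Missing value = 2.


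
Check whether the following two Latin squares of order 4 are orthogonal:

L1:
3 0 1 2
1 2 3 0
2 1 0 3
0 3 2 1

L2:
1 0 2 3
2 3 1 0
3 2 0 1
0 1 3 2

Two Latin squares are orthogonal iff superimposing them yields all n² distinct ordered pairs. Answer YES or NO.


Form the n² = 16 superimposed pairs (L1[i][j], L2[i][j]), row by row (rows and columns indexed from 0):
row 0: (3,1) (0,0) (1,2) (2,3)
row 1: (1,2) (2,3) (3,1) (0,0)
row 2: (2,3) (1,2) (0,0) (3,1)
row 3: (0,0) (3,1) (2,3) (1,2)
Orthogonality requires all 16 pairs distinct.
But the pair (1,2) repeats: cell (0,2) has L1 = 1, L2 = 2, and cell (1,0) has L1 = 1, L2 = 2.
A repeated pair means some other pair never occurs (only 4 distinct pairs out of 16), so the squares are not orthogonal.
Conclusion: NO.

NO


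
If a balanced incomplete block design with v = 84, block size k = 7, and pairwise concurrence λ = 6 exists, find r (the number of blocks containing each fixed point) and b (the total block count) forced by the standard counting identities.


Any 2-(v, k, λ) BIBD satisfies two necessary conditions:
  (i)  Each point sits in r blocks, and counting incidences through any fixed point gives r(k − 1) = λ(v − 1), so r = λ(v − 1)/(k − 1).
  (ii) Total incidences bk = vr, so b = vr/k.
Step 1: r = λ(v − 1)/(k − 1) = 6·(84 − 1)/(7 − 1) = 6·83/6 = 498/6 = 83.
Step 2: b = vr/k = 84·83/7 = 6972/7 = 996.
Check integrality: r = 83 ∈ Z ✓, b = 996 ∈ Z ✓.
(These identities are necessary conditions: they determine r and b for any design with these parameters, but do not by themselves prove that one exists.)

r = 83, b = 996.


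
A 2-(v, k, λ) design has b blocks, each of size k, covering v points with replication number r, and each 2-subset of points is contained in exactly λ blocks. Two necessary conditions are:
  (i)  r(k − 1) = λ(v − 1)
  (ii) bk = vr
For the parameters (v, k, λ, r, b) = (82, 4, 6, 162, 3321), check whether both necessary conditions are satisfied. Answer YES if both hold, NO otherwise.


Condition (i): r(k − 1) = 162·3 = 486; λ(v − 1) = 6·81 = 486. Match? YES.
Condition (ii): bk = 3321·4 = 13284; vr = 82·162 = 13284. Match? YES.
Both conditions hold? YES.

YES


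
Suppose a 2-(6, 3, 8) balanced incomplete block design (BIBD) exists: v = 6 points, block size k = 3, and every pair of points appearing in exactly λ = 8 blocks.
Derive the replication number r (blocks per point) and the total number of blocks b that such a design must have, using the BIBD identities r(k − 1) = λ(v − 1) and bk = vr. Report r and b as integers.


Any 2-(v, k, λ) BIBD satisfies two necessary conditions:
  (i)  Each point sits in r blocks, and counting incidences through any fixed point gives r(k − 1) = λ(v − 1), so r = λ(v − 1)/(k − 1).
  (ii) Total incidences bk = vr, so b = vr/k.
Step 1: r = λ(v − 1)/(k − 1) = 8·(6 − 1)/(3 − 1) = 8·5/2 = 40/2 = 20.
Step 2: b = vr/k = 6·20/3 = 120/3 = 40.
Check integrality: r = 20 ∈ Z ✓, b = 40 ∈ Z ✓.
(These identities are necessary conditions: they determine r and b for any design with these parameters, but do not by themselves prove that one exists.)

r = 20, b = 40.


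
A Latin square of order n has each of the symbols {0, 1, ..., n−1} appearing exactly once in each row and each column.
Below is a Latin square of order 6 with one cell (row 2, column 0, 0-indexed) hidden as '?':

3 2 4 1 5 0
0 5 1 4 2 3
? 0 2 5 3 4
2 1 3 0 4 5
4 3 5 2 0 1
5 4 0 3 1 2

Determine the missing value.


Row 2 contains symbols [0, 2, 3, 4, 5] — missing [1].
Column 0 contains symbols [0, 2, 3, 4, 5] — missing [1].
The missing symbol must appear in both missing sets; intersection = [1].
Therefore the hidden value is 1.

Missing value = 1.
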